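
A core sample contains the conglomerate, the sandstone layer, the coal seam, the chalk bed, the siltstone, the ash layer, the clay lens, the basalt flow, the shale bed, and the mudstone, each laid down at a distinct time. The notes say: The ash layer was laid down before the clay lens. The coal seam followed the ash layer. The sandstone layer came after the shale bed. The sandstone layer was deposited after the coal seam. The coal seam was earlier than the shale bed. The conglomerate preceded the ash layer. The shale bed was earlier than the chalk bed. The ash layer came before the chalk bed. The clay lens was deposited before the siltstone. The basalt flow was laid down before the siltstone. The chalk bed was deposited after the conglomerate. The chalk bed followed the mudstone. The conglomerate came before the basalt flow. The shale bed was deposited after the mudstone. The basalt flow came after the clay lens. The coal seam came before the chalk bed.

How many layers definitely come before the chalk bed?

5

Directly stated before the chalk bed: the ash layer, the coal seam, the conglomerate, the mudstone, and the shale bed.
That's the ash layer, the coal seam, the conglomerate, the mudstone, and the shale bed — 5 in all.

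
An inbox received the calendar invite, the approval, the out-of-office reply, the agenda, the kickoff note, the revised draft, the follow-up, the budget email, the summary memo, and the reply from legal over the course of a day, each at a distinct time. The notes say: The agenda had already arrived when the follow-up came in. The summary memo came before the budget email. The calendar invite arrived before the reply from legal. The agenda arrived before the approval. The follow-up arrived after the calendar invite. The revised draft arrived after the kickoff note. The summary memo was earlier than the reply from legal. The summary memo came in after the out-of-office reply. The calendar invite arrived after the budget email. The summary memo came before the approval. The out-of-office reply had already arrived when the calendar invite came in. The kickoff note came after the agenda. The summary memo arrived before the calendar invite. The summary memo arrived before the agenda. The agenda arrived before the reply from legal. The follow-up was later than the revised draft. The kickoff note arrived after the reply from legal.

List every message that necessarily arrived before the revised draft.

the agenda, the budget email, the calendar invite, the kickoff note, the out-of-office reply, the reply from legal, the summary memo

Directly stated before the revised draft: the kickoff note.
The agenda reaches the revised draft via the agenda → the kickoff note → the revised draft.
The budget email reaches the revised draft via the budget email → the calendar invite → the reply from legal → the kickoff note → the revised draft.
The calendar invite reaches the revised draft via the calendar invite → the reply from legal → the kickoff note → the revised draft.
Likewise the out-of-office reply, the reply from legal, and the summary memo each reach the revised draft by chaining the stated constraints.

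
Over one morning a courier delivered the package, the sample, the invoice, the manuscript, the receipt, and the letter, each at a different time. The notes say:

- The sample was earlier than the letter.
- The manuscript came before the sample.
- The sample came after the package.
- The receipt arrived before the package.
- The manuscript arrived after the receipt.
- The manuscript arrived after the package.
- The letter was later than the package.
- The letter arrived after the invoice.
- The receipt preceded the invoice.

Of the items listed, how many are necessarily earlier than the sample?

3

Directly stated before the sample: the manuscript and the package.
The receipt reaches the sample via the receipt → the manuscript → the sample.
No chain forces the invoice (or any of the others) ahead of the sample.
That's the manuscript, the package, and the receipt — 3 in all.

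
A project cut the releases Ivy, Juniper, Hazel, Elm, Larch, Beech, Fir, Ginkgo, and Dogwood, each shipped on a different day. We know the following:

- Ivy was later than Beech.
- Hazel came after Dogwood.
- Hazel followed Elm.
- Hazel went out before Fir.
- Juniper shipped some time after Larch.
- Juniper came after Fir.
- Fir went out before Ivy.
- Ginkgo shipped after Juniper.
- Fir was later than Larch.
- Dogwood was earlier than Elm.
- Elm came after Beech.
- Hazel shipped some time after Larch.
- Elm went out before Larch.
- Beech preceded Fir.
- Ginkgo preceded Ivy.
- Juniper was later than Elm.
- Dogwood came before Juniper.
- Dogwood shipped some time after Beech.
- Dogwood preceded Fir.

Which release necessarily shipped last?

Every other release has a chain of constraints placing it before Ivy, so Ivy is last.

Ivy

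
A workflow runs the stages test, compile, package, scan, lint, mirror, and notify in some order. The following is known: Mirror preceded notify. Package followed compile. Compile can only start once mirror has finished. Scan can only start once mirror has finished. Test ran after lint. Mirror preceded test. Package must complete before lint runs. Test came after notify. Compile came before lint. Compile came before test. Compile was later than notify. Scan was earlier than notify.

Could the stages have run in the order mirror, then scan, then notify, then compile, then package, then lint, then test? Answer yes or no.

Check each stated constraint against the proposed order — e.g. notify is ahead of test; mirror is ahead of test. Every pair is in the required order; nothing is violated.

yes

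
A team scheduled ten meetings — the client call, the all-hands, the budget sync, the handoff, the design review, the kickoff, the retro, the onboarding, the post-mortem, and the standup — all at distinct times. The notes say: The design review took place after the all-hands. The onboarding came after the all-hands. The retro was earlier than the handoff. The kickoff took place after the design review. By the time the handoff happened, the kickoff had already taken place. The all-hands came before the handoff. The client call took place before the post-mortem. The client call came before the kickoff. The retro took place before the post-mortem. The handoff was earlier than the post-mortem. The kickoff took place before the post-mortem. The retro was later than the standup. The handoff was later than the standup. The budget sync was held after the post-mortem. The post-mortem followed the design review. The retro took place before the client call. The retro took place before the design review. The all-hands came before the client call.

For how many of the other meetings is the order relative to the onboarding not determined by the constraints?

8

Forced before the onboarding: the all-hands.
That leaves the budget sync, the client call, the design review, the handoff, the kickoff, the post-mortem, the retro, and the standup with no forced order relative to the onboarding — 8.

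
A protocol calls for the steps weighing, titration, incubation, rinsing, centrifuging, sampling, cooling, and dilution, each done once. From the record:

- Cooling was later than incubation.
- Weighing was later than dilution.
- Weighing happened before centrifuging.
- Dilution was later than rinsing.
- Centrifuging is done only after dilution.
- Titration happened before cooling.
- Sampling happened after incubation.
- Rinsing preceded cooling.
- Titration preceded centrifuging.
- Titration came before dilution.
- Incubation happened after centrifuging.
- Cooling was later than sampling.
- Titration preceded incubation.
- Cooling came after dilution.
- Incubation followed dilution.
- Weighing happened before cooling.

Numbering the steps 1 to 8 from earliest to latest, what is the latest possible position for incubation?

6

Incubation must come before cooling and sampling — 2 steps forced after it.
Everything else can be placed before incubation in some valid order, so incubation can sit as late as position 8 − 2 = 6.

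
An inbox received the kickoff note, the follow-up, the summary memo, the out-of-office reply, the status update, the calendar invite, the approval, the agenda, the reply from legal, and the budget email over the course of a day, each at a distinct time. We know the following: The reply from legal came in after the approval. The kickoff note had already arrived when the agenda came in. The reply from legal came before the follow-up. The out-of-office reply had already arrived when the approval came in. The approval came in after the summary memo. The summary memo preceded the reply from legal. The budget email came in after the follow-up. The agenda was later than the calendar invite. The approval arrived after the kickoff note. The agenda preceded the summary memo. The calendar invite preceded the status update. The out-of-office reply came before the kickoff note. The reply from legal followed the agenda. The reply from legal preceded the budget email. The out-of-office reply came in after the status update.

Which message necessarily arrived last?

Every other message has a chain of constraints placing it before the budget email, so the budget email is last.

the budget email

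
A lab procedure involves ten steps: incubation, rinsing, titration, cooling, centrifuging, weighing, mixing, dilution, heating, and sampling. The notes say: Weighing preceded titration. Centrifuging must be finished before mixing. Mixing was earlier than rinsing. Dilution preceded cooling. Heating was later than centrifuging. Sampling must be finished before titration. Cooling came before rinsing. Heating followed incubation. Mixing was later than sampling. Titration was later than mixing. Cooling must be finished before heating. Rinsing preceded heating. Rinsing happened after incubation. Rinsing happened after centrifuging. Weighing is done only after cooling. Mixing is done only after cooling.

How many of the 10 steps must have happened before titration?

Directly stated before titration: mixing, sampling, and weighing.
Centrifuging reaches titration via centrifuging → mixing → titration.
Cooling reaches titration via cooling → mixing → titration.
Dilution reaches titration via dilution → cooling → mixing → titration.
No chain forces heating (or any of the others) ahead of titration.
That's centrifuging, cooling, dilution, mixing, sampling, and weighing — 6 in all.

6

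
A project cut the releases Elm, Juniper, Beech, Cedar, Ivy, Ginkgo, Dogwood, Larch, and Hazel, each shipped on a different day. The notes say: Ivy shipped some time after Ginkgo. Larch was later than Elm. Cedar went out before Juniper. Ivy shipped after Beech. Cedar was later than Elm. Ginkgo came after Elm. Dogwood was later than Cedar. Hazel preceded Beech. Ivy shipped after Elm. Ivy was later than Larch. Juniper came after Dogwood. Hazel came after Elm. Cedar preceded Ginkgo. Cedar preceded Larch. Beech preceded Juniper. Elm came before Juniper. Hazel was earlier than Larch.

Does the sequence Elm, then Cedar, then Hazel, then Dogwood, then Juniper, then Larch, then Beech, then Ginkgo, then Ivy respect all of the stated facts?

no

The constraints require Beech before Juniper, but in the proposed sequence Juniper appears ahead of Beech. That one violation is enough.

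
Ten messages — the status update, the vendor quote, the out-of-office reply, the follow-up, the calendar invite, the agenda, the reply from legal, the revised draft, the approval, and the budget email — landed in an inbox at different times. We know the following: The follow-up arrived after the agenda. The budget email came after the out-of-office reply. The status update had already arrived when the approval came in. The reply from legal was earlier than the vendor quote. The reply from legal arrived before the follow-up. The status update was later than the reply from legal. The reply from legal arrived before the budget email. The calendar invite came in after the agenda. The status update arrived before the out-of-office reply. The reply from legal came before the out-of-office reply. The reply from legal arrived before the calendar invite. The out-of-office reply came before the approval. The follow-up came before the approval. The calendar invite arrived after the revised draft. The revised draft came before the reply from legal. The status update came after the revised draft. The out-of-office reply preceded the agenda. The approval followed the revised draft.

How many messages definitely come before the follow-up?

5

Directly stated before the follow-up: the agenda and the reply from legal.
The out-of-office reply reaches the follow-up via the out-of-office reply → the agenda → the follow-up.
The revised draft reaches the follow-up via the revised draft → the reply from legal → the follow-up.
The status update reaches the follow-up via the status update → the out-of-office reply → the agenda → the follow-up.
That's the agenda, the out-of-office reply, the reply from legal, the revised draft, and the status update — 5 in all.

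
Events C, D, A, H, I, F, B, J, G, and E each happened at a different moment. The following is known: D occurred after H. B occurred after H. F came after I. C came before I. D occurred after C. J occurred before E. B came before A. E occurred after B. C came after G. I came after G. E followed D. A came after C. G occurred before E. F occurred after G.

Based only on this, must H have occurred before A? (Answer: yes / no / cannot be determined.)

yes

Chain the constraints: H → B → A. Each link is directly stated, so H comes before A.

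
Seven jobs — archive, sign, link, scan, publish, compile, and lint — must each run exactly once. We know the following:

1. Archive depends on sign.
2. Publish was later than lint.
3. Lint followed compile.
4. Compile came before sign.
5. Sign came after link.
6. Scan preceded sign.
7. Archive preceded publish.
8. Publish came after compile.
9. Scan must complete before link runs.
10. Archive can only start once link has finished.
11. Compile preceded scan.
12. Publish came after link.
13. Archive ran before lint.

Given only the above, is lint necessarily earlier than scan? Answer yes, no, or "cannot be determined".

Tracing the constraints gives scan → sign → archive → lint, so scan must come before lint.
That means lint cannot be before scan.

no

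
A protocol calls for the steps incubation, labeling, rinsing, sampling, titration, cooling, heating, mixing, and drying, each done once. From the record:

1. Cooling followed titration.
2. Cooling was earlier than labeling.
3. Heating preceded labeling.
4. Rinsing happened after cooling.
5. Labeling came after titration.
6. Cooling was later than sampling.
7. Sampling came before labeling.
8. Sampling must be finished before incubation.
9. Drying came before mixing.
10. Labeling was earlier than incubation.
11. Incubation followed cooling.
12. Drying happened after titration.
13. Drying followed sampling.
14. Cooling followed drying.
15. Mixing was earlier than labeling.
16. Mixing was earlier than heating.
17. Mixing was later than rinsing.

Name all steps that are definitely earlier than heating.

cooling, drying, mixing, rinsing, sampling, titration

Directly stated before heating: mixing.
Cooling reaches heating via cooling → rinsing → mixing → heating.
Drying reaches heating via drying → mixing → heating.
Rinsing reaches heating via rinsing → mixing → heating.
Likewise sampling and titration each reach heating by chaining the stated constraints.
No chain forces incubation (or any of the others) ahead of heating.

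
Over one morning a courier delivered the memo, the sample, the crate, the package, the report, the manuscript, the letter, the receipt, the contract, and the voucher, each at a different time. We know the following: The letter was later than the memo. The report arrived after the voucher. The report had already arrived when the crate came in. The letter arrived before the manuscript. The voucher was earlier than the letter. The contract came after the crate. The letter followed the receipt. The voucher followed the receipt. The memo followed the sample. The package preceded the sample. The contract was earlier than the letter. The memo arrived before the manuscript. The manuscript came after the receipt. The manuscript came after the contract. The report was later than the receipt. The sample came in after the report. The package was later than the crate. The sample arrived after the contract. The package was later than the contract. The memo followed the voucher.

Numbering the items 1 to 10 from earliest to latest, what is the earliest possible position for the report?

The receipt and the voucher must both come before the report — 2 forced predecessors.
Nothing else is forced ahead of the report, so its earliest slot is position 2 + 1 = 3.

3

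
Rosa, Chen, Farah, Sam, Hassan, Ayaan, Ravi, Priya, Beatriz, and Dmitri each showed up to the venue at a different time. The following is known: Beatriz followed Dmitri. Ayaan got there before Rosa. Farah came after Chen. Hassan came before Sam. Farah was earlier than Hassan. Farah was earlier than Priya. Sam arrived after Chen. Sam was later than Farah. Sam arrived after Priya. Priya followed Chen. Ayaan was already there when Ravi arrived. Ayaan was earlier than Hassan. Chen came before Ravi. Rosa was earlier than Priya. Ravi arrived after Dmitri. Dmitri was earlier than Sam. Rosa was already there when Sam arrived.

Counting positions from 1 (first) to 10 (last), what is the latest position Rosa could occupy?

Rosa must come before Priya and Sam — 2 guests forced after them.
Everything else can be placed before Rosa in some valid order, so Rosa can sit as late as position 10 − 2 = 8.

8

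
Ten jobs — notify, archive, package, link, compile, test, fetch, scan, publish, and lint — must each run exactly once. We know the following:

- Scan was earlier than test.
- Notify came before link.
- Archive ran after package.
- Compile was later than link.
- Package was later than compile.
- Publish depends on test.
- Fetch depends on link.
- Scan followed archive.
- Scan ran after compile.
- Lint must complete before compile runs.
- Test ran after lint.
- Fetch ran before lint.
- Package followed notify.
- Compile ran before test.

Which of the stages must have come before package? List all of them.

Directly stated before package: compile and notify.
Fetch reaches package via fetch → lint → compile → package.
Link reaches package via link → compile → package.
Lint reaches package via lint → compile → package.
No chain forces publish (or any of the others) ahead of package.

compile, fetch, link, lint, notify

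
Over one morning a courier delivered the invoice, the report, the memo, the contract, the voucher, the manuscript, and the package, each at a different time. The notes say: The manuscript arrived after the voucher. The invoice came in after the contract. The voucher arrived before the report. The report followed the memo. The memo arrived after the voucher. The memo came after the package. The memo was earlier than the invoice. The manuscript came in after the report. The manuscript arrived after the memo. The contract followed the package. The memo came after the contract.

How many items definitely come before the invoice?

Directly stated before the invoice: the contract and the memo.
The package reaches the invoice via the package → the contract → the invoice.
The voucher reaches the invoice via the voucher → the memo → the invoice.
That's the contract, the memo, the package, and the voucher — 4 in all.

4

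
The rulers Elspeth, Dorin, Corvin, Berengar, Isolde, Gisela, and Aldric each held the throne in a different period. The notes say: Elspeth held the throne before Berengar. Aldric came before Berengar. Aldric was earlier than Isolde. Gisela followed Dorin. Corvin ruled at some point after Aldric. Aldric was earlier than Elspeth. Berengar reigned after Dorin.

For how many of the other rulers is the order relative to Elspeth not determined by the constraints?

Forced before Elspeth: Aldric; forced after Elspeth: Berengar.
That leaves Corvin, Dorin, Gisela, and Isolde with no forced order relative to Elspeth — 4.

4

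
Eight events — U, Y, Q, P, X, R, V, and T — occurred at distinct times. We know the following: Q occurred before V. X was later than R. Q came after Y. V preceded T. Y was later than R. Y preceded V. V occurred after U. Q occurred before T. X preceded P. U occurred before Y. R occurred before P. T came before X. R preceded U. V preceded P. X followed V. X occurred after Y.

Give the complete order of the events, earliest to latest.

R, U, Y, Q, V, T, X, P

The constraints fix every adjacent pair, so only one ordering works:
R → U → Y → Q → V → T → X → P.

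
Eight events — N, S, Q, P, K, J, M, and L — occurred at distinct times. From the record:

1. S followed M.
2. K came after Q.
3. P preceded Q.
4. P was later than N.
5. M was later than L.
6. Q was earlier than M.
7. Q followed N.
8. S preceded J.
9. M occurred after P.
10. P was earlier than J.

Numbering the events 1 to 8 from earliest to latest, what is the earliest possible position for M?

5

L, N, P, and Q must all come before M — 4 forced predecessors.
Nothing else is forced ahead of M, so its earliest slot is position 4 + 1 = 5.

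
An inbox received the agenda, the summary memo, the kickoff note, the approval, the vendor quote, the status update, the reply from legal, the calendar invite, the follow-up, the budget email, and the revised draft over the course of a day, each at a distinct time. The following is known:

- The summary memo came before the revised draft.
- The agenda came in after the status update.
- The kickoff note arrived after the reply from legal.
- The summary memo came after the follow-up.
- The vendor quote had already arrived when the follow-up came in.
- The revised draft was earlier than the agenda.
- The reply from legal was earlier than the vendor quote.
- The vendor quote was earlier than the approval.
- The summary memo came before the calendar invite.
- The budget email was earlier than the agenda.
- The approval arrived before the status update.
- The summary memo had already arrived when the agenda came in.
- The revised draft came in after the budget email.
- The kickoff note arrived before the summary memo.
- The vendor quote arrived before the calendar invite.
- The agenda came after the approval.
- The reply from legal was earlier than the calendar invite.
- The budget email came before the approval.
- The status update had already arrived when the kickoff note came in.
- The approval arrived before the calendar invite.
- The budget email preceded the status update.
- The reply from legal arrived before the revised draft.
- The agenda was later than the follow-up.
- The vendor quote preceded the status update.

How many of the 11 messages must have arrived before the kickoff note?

Directly stated before the kickoff note: the reply from legal and the status update.
The approval reaches the kickoff note via the approval → the status update → the kickoff note.
The budget email reaches the kickoff note via the budget email → the status update → the kickoff note.
The vendor quote reaches the kickoff note via the vendor quote → the status update → the kickoff note.
That's the approval, the budget email, the reply from legal, the status update, and the vendor quote — 5 in all.

5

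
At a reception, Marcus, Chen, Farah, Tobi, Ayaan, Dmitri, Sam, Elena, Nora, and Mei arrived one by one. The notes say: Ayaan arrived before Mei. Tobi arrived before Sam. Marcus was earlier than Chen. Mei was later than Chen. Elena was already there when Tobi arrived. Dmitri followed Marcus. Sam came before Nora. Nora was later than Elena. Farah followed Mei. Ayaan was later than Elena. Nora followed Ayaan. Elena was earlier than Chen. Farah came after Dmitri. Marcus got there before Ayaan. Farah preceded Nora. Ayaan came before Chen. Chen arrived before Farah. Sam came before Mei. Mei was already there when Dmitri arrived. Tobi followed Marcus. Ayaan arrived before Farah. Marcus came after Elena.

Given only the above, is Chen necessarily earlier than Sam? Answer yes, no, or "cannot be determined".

cannot be determined

No chain of stated constraints runs from Chen to Sam, and none runs from Sam to Chen either.
So the relative order of Chen and Sam is not fixed by the given facts.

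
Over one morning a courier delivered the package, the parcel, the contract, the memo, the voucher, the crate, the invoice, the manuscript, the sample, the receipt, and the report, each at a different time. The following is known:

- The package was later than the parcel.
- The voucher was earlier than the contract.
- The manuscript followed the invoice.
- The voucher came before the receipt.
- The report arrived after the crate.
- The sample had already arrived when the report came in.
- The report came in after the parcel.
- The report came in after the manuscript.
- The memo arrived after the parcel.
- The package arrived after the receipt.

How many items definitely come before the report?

Directly stated before the report: the crate, the manuscript, the parcel, and the sample.
The invoice reaches the report via the invoice → the manuscript → the report.
No chain forces the receipt (or any of the others) ahead of the report.
That's the crate, the invoice, the manuscript, the parcel, and the sample — 5 in all.

5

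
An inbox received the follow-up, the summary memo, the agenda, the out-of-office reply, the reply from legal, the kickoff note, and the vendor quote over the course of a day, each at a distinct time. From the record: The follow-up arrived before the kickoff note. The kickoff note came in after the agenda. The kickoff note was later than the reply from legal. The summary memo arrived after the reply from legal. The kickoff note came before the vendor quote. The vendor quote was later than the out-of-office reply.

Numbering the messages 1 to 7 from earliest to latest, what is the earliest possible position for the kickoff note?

The agenda, the follow-up, and the reply from legal must all come before the kickoff note — 3 forced predecessors.
Nothing else is forced ahead of the kickoff note, so its earliest slot is position 3 + 1 = 4.

4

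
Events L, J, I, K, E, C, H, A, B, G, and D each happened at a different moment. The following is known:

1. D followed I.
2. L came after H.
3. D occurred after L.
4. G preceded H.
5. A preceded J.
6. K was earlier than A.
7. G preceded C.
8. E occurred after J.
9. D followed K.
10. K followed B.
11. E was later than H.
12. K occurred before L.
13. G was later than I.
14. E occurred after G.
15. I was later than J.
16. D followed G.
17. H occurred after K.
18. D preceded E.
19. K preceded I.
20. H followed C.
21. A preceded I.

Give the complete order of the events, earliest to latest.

B, K, A, J, I, G, C, H, L, D, E

The constraints fix every adjacent pair, so only one ordering works:
B → K → A → J → I → G → C → H → L → D → E.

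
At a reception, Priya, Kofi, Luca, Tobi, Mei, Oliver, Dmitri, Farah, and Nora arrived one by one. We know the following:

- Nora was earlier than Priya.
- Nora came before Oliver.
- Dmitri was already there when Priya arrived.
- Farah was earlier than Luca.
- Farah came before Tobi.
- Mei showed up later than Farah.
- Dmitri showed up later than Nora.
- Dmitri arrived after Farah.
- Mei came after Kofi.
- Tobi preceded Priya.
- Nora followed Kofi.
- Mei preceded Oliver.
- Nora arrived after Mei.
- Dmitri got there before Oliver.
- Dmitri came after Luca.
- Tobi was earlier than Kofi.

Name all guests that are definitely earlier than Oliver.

Directly stated before Oliver: Dmitri, Mei, and Nora.
Farah reaches Oliver via Farah → Dmitri → Oliver.
Kofi reaches Oliver via Kofi → Mei → Oliver.
Luca reaches Oliver via Luca → Dmitri → Oliver.
Likewise Tobi reaches Oliver by chaining the stated constraints.

Dmitri, Farah, Kofi, Luca, Mei, Nora, Tobi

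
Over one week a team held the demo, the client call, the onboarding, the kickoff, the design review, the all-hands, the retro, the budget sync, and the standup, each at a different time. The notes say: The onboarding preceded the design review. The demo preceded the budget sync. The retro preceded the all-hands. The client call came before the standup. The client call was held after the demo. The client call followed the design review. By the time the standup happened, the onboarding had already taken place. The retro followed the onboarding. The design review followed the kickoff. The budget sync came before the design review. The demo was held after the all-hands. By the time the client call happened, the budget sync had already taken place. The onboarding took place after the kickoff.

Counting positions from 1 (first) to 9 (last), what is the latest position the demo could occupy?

5

The demo must come before the budget sync, the client call, the design review, and the standup — 4 meetings forced after it.
Everything else can be placed before the demo in some valid order, so the demo can sit as late as position 9 − 4 = 5.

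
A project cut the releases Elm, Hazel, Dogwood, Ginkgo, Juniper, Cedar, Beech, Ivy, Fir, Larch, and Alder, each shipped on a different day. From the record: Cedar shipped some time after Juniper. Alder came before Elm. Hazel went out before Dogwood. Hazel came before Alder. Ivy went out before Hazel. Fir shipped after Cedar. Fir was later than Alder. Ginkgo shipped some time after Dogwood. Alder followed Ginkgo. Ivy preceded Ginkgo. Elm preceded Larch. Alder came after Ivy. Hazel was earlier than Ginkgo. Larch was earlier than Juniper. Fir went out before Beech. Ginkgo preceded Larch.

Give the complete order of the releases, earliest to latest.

Ivy, Hazel, Dogwood, Ginkgo, Alder, Elm, Larch, Juniper, Cedar, Fir, Beech

The constraints fix every adjacent pair, so only one ordering works:
Ivy → Hazel → Dogwood → Ginkgo → Alder → Elm → Larch → Juniper → Cedar → Fir → Beech.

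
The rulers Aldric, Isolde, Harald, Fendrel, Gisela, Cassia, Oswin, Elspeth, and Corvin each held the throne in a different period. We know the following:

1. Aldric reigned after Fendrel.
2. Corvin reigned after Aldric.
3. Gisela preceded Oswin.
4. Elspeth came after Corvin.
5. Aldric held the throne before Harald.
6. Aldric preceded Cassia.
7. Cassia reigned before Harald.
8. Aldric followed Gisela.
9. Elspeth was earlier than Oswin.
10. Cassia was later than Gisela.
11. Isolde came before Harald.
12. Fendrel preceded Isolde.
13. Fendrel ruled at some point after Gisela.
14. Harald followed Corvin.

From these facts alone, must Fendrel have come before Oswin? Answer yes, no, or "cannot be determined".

Chain the constraints: Fendrel → Aldric → Corvin → Elspeth → Oswin. Each link is directly stated, so Fendrel comes before Oswin.

yes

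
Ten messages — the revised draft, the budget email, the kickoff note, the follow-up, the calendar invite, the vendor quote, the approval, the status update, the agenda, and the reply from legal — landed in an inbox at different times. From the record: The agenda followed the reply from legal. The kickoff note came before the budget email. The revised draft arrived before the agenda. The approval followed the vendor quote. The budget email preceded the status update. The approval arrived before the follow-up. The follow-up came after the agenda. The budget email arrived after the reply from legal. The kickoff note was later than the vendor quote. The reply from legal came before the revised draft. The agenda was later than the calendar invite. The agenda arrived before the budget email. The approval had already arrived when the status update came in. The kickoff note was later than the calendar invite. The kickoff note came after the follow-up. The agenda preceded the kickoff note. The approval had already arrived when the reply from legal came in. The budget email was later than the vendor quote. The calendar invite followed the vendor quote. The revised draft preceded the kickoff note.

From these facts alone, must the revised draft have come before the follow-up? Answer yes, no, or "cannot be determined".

Chain the constraints: the revised draft → the agenda → the follow-up. Each link is directly stated, so the revised draft comes before the follow-up.

yes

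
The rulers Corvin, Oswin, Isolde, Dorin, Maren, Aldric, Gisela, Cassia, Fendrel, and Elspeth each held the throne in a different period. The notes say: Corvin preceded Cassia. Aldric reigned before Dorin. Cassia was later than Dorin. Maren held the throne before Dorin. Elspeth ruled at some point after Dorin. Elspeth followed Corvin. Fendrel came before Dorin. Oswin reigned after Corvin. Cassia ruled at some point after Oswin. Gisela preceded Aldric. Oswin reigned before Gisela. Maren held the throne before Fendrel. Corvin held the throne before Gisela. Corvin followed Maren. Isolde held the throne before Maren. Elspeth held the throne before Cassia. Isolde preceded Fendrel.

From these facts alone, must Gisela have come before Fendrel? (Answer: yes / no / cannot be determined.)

No chain of stated constraints runs from Gisela to Fendrel, and none runs from Fendrel to Gisela either.
So the relative order of Gisela and Fendrel is not fixed by the given facts.

cannot be determined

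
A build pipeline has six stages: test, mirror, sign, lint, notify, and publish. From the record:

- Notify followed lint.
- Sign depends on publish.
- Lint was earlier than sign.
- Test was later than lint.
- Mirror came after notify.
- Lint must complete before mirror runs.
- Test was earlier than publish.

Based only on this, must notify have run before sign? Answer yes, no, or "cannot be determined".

No chain of stated constraints runs from notify to sign, and none runs from sign to notify either.
So the relative order of notify and sign is not fixed by the given facts.

cannot be determined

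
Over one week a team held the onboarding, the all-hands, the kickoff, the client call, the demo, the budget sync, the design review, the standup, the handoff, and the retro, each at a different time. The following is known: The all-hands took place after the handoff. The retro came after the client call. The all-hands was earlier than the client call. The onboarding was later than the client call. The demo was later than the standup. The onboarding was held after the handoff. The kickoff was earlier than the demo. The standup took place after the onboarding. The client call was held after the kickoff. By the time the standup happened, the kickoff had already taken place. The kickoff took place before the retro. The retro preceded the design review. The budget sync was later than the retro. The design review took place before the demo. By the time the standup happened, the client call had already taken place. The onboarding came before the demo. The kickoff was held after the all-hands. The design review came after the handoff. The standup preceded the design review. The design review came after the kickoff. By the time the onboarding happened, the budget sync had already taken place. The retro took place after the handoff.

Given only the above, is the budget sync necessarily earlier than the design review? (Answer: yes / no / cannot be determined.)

yes

Chain the constraints: the budget sync → the onboarding → the standup → the design review. Each link is directly stated, so the budget sync comes before the design review.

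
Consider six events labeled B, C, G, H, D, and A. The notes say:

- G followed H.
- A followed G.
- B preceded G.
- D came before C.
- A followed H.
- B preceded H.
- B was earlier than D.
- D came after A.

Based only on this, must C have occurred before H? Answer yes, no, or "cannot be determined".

Tracing the constraints gives H → A → D → C, so H must come before C.
That means C cannot be before H.

no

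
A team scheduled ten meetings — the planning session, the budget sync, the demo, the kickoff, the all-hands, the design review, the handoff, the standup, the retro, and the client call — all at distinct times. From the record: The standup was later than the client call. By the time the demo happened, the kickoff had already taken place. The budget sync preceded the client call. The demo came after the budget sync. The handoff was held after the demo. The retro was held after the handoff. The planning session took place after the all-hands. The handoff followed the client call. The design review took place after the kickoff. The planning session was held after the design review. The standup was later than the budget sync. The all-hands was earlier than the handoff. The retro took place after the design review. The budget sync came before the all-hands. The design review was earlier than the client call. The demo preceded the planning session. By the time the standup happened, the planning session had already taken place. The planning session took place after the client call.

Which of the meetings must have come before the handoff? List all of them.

Directly stated before the handoff: the all-hands, the client call, and the demo.
The budget sync reaches the handoff via the budget sync → the client call → the handoff.
The design review reaches the handoff via the design review → the client call → the handoff.
The kickoff reaches the handoff via the kickoff → the demo → the handoff.
No chain forces the retro (or any of the others) ahead of the handoff.

the all-hands, the budget sync, the client call, the demo, the design review, the kickoff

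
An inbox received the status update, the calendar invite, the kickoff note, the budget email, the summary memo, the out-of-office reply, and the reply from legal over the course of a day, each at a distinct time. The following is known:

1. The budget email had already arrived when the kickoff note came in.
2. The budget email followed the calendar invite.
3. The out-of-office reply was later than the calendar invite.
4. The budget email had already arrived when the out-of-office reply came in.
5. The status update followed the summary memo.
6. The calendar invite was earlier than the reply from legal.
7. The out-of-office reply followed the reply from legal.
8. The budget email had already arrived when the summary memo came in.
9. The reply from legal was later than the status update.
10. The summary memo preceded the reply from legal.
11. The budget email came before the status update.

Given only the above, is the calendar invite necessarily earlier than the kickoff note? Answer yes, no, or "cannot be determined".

yes

Chain the constraints: the calendar invite → the budget email → the kickoff note. Each link is directly stated, so the calendar invite comes before the kickoff note.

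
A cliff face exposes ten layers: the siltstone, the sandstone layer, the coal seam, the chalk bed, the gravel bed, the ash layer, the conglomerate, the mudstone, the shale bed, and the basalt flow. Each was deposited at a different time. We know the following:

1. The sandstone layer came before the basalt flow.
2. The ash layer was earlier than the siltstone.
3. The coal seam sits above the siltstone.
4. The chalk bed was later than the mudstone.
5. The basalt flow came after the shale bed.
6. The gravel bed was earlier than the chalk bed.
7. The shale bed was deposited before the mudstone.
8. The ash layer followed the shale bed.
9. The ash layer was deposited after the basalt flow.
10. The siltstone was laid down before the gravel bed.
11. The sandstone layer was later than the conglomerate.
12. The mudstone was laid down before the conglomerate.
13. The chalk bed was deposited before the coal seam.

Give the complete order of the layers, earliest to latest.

The constraints fix every adjacent pair, so only one ordering works:
the shale bed → the mudstone → the conglomerate → the sandstone layer → the basalt flow → the ash layer → the siltstone → the gravel bed → the chalk bed → the coal seam.

the shale bed, the mudstone, the conglomerate, the sandstone layer, the basalt flow, the ash layer, the siltstone, the gravel bed, the chalk bed, the coal seam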